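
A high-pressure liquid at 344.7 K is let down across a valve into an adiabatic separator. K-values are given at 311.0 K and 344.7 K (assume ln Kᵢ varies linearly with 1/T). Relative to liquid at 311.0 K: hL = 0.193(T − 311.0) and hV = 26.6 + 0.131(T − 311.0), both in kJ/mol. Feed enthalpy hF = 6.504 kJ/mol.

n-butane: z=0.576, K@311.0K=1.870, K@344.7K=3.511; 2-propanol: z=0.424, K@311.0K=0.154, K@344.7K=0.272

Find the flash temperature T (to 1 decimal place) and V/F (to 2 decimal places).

Adiabatic flash: solve Rachford–Rice at each trial T, then check hF = ψ·hV(T) + (1−ψ)·hL(T).
  T = 311.0 K: K = (1.870, 0.154), RR gives ψ = 0.193, H_out = 5.147 kJ/mol
  T = 344.7 K: K = (3.511, 0.272), RR gives ψ = 0.622, H_out = 21.758 kJ/mol
  T = 327.9 K: K = (2.607, 0.208), RR gives ψ = 0.463, H_out = 15.098 kJ/mol
  T = 319.4 K: K = (2.215, 0.179), RR gives ψ = 0.353, H_out = 10.830 kJ/mol
  T = 315.2 K: K = (2.038, 0.166), RR gives ψ = 0.282, H_out = 8.248 kJ/mol
  T = 313.1 K: K = (1.953, 0.160), RR gives ψ = 0.241, H_out = 6.777 kJ/mol
Linear interpolation between T = 311.0 (H_out = 5.147) and T = 313.1 (H_out = 6.777) on hF = 6.504 gives T ≈ 312.7 K, at which ψ = 0.23.

T = 312.7 K, V/F = 0.23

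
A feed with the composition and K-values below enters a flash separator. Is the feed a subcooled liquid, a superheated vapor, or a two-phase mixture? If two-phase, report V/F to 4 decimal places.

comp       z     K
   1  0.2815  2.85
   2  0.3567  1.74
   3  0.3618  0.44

two-phase, V/F = 0.8144

ΣzᵢKᵢ = 1.5821; Σzᵢ/Kᵢ = 1.1260.
Both exceed 1, so a two-phase solution exists.
Newton–Raphson from ψ = 0.68:
  ψ = 0.6800: g = 0.07902, g' = -0.5713 → ψ = 0.8183
  ψ = 0.8183: g = -0.00243, g' = -0.6148 → ψ = 0.8144
Converged at ψ = 0.8144.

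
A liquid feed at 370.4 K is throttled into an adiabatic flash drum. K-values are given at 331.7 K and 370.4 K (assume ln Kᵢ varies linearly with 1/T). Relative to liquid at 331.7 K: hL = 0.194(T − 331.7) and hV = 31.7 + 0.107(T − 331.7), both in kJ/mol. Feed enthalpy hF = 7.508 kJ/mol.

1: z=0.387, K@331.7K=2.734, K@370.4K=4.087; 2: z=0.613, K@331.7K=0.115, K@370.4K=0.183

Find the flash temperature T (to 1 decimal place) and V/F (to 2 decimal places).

Adiabatic flash: solve Rachford–Rice at each trial T, then check hF = ψ·hV(T) + (1−ψ)·hL(T).
  T = 331.7 K: K = (2.734, 0.115), RR gives ψ = 0.084, H_out = 2.656 kJ/mol
  T = 370.4 K: K = (4.087, 0.183), RR gives ψ = 0.275, H_out = 15.303 kJ/mol
  T = 351.0 K: K = (3.378, 0.147), RR gives ψ = 0.196, H_out = 9.624 kJ/mol
  T = 341.4 K: K = (3.050, 0.130), RR gives ψ = 0.146, H_out = 6.388 kJ/mol
  T = 346.2 K: K = (3.212, 0.139), RR gives ψ = 0.172, H_out = 8.052 kJ/mol
  T = 343.8 K: K = (3.131, 0.134), RR gives ψ = 0.159, H_out = 7.233 kJ/mol
Linear interpolation between T = 343.8 (H_out = 7.233) and T = 346.2 (H_out = 8.052) on hF = 7.508 gives T ≈ 344.6 K, at which ψ = 0.16.

T = 344.6 K, V/F = 0.16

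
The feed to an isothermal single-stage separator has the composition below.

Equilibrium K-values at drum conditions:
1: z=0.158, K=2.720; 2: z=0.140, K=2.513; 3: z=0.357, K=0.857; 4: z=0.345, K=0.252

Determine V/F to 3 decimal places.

V/F = 0.212

Material balance + equilibrium reduce to Σ zᵢ(Kᵢ−1)/(1+V/F(Kᵢ−1)) = 0.
g(0) = ΣzᵢKᵢ − 1 = 0.174 and g(1) = 1 − Σzᵢ/Kᵢ = -0.899, so a root lies in (0, 1).
Newton–Raphson from V/F = 0.5:
  V/F = 0.500: g = -0.2005, g' = -0.740 → V/F = 0.229
  V/F = 0.229: g = -0.0119, g' = -0.706 → V/F = 0.212
Converged at V/F = 0.212.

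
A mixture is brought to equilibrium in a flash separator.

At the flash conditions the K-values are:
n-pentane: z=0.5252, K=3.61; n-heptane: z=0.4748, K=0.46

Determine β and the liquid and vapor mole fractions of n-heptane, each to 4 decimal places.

Let β = V/F and solve Σ zᵢ(Kᵢ−1)/(1+β(Kᵢ−1)) = 0.
g(0) = ΣzᵢKᵢ − 1 = 1.1144 and g(1) = 1 − Σzᵢ/Kᵢ = -0.1777, so a root lies in (0, 1).
Iterate (Newton) starting at β = 0.5:
  β = 0.5000: g = 0.24347, g' = -0.9332 → β = 0.7609
  β = 0.7609: g = 0.02386, g' = -0.8002 → β = 0.7907
Converged at β = 0.7907.
Compositions from xᵢ = zᵢ/(1+β(Kᵢ−1)), yᵢ = Kᵢxᵢ:
  n-pentane: x = 0.1714, y = 0.6189
  n-heptane: x = 0.8286, y = 0.3811

β = 0.7907, x_n-heptane = 0.8286, y_n-heptane = 0.3811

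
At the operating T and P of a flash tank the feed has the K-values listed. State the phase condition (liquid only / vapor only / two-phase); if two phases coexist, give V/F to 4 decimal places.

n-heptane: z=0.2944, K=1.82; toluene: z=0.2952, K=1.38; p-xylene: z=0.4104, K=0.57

ΣzᵢKᵢ = 1.1771; Σzᵢ/Kᵢ = 1.0957.
Both exceed 1, so a two-phase solution exists.
Let ψ = V/F and solve Σ zᵢ(Kᵢ−1)/(1+ψ(Kᵢ−1)) = 0.
Newton–Raphson from ψ = 0.66:
  ψ = 0.6600: g = -0.00008, g' = -0.2585 → ψ = 0.6597
Converged at ψ = 0.6597.

two-phase, V/F = 0.6597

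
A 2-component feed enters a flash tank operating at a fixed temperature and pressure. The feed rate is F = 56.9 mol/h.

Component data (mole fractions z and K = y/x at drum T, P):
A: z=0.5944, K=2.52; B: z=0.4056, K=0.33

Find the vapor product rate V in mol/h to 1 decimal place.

Binary case is linear: z₁(K₁−1)(1+ψ(K₂−1)) + z₂(K₂−1)(1+ψ(K₁−1)) = 0
⇒ ψ = [z₁(K₁−1)+z₂(K₂−1)] / [−(K₁−1)(K₂−1)] = 0.63174/1.01840 = 0.6203
Then V = ψ·F = 0.6203·56.9 = 35.3 mol/h and L = F − V = 21.6 mol/h.

V = 35.3 mol/h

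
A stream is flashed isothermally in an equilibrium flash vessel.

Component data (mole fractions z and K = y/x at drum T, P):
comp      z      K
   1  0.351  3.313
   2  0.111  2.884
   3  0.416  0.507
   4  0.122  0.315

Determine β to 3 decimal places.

Let β = V/F and solve Σ zᵢ(Kᵢ−1)/(1+β(Kᵢ−1)) = 0.
Feasibility: ΣzᵢKᵢ = 1.732, Σzᵢ/Kᵢ = 1.352 — both > 1, two phases present.
Iterate (Newton) starting at β = 0.53:
  β = 0.530: g = 0.0605, g' = -0.804 → β = 0.605
  β = 0.605: g = 0.0009, g' = -0.784 → β = 0.606
Converged at β = 0.606.

β = 0.606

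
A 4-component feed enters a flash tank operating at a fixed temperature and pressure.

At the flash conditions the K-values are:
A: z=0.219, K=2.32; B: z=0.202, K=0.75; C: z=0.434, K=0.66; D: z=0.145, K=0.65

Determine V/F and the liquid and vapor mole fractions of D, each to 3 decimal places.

V/F = 0.095, x_D = 0.150, y_D = 0.098

Rachford–Rice: g(V/F) = Σ zᵢ(Kᵢ−1)/(1+V/F(Kᵢ−1)) = 0.
Feasibility: ΣzᵢKᵢ = 1.040, Σzᵢ/Kᵢ = 1.244 — both > 1, two phases present.
Newton–Raphson from V/F = 0.63:
  V/F = 0.630: g = -0.1550, g' = -0.242 → V/F = 0.000
  V/F = 0.000: g = 0.0403, g' = -0.462 → V/F = 0.087
  V/F = 0.087: g = 0.0032, g' = -0.392 → V/F = 0.095
Converged at V/F = 0.095.
Compositions from xᵢ = zᵢ/(1+V/F(Kᵢ−1)), yᵢ = Kᵢxᵢ:
  A: x = 0.195, y = 0.451
  B: x = 0.207, y = 0.155
  C: x = 0.449, y = 0.296
  D: x = 0.150, y = 0.098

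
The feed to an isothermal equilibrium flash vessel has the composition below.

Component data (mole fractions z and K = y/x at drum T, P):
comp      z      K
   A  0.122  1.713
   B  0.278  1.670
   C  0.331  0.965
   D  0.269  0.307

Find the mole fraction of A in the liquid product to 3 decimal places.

Rachford–Rice: g(V/F) = Σ zᵢ(Kᵢ−1)/(1+V/F(Kᵢ−1)) = 0.
g(0) = ΣzᵢKᵢ − 1 = 0.075 and g(1) = 1 − Σzᵢ/Kᵢ = -0.457, so a root lies in (0, 1).
Newton–Raphson from V/F = 0.48:
  V/F = 0.480: g = -0.0854, g' = -0.396 → V/F = 0.265
  V/F = 0.265: g = -0.0086, g' = -0.328 → V/F = 0.238
Converged at V/F = 0.238.
Compositions from xᵢ = zᵢ/(1+V/F(Kᵢ−1)), yᵢ = Kᵢxᵢ:
  A: x = 0.104, y = 0.179
  B: x = 0.240, y = 0.400
  C: x = 0.334, y = 0.322
  D: x = 0.322, y = 0.099

x_A = 0.104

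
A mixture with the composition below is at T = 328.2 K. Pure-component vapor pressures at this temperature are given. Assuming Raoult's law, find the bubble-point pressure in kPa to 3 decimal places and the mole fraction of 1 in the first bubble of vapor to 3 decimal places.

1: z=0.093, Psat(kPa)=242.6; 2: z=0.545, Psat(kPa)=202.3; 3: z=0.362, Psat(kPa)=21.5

Pbub = 140.598 kPa, y_1 = 0.160

At the bubble point ψ → 0, so ΣzᵢKᵢ = 1 with Kᵢ = Pᵢˢᵃᵗ/P ⇒ P = ΣzᵢPᵢˢᵃᵗ.
P = 0.093·242.6 + 0.545·202.3 + 0.362·21.5 = 140.598 kPa
yᵢ = zᵢPᵢˢᵃᵗ/P ⇒ y_1 = 0.093·242.6/140.598 = 0.160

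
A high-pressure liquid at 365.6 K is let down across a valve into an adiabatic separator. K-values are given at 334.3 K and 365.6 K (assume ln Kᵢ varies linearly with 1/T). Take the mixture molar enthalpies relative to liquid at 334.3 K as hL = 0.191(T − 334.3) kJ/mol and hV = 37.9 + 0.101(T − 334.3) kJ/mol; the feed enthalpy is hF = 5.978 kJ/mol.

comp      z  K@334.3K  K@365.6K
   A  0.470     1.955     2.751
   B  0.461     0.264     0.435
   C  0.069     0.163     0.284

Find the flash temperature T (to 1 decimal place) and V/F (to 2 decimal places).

Adiabatic flash: solve Rachford–Rice at each trial T, then check hF = ψ·hV(T) + (1−ψ)·hL(T).
  T = 334.3 K: K = (1.955, 0.264, 0.163), RR gives ψ = 0.072, H_out = 2.741 kJ/mol
  T = 365.6 K: K = (2.751, 0.435, 0.284), RR gives ψ = 0.499, H_out = 23.467 kJ/mol
  T = 350.0 K: K = (2.338, 0.343, 0.218), RR gives ψ = 0.301, H_out = 13.991 kJ/mol
  T = 342.1 K: K = (2.141, 0.302, 0.189), RR gives ψ = 0.194, H_out = 8.719 kJ/mol
  T = 338.2 K: K = (2.047, 0.282, 0.176), RR gives ψ = 0.136, H_out = 5.857 kJ/mol
  T = 340.1 K: K = (2.093, 0.292, 0.182), RR gives ψ = 0.165, H_out = 7.279 kJ/mol
Linear interpolation between T = 338.2 (H_out = 5.857) and T = 340.1 (H_out = 7.279) on hF = 5.978 gives T ≈ 338.4 K, at which ψ = 0.14.

T = 338.4 K, V/F = 0.14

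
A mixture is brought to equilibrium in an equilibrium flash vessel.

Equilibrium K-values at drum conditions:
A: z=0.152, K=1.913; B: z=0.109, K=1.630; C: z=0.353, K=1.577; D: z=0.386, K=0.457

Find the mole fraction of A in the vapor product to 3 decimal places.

y_A = 0.194

Rachford–Rice: g(ψ) = Σ zᵢ(Kᵢ−1)/(1+ψ(Kᵢ−1)) = 0.
Check two-phase: ΣzᵢKᵢ = 1.202 > 1 and Σzᵢ/Kᵢ = 1.215 > 1, so g(0) = 0.202 > 0 and g(1) = -0.215 < 0.
Newton–Raphson from ψ = 0.39:
  ψ = 0.390: g = 0.0578, g' = -0.358 → ψ = 0.551
  ψ = 0.551: g = -0.0014, g' = -0.379 → ψ = 0.548
Converged at ψ = 0.548.
Compositions from xᵢ = zᵢ/(1+ψ(Kᵢ−1)), yᵢ = Kᵢxᵢ:
  A: x = 0.101, y = 0.194
  B: x = 0.081, y = 0.132
  C: x = 0.268, y = 0.423
  D: x = 0.549, y = 0.251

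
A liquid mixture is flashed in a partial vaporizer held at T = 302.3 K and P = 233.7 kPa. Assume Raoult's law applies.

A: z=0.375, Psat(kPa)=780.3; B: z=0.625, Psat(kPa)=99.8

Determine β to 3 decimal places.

β = 0.387

Raoult's law: Kᵢ = Pᵢˢᵃᵗ/P = Pᵢˢᵃᵗ/233.7.
  K_A = 780.3/233.7 = 3.33890, K_B = 99.8/233.7 = 0.42704
Material balance + equilibrium reduce to Σ zᵢ(Kᵢ−1)/(1+β(Kᵢ−1)) = 0.
Check two-phase: ΣzᵢKᵢ = 1.519 > 1 and Σzᵢ/Kᵢ = 1.576 > 1, so g(0) = 0.519 > 0 and g(1) = -0.576 < 0.
Binary case is linear: z₁(K₁−1)(1+β(K₂−1)) + z₂(K₂−1)(1+β(K₁−1)) = 0
⇒ β = [z₁(K₁−1)+z₂(K₂−1)] / [−(K₁−1)(K₂−1)] = 0.5190/1.3401 = 0.387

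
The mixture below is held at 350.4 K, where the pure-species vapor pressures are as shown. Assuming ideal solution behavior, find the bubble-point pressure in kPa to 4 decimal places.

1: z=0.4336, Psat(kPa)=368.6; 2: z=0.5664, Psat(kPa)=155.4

Pbub = 247.8435 kPa

At the bubble point ψ → 0, so ΣzᵢKᵢ = 1 with Kᵢ = Pᵢˢᵃᵗ/P ⇒ P = ΣzᵢPᵢˢᵃᵗ.
P = 0.4336·368.6 + 0.5664·155.4 = 247.8435 kPa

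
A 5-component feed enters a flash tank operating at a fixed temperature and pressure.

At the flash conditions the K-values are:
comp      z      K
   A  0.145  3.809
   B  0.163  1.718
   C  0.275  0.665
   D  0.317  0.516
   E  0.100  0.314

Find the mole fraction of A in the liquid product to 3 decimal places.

x_A = 0.089

Material balance + equilibrium reduce to Σ zᵢ(Kᵢ−1)/(1+ψ(Kᵢ−1)) = 0.
Check two-phase: ΣzᵢKᵢ = 1.210 > 1 and Σzᵢ/Kᵢ = 1.479 > 1, so g(0) = 0.210 > 0 and g(1) = -0.479 < 0.
Newton iteration, ψ⁰ = 0.54:
  ψ = 0.540: g = -0.1830, g' = -0.525 → ψ = 0.192
  ψ = 0.192: g = 0.0212, g' = -0.736 → ψ = 0.220
  ψ = 0.220: g = 0.0006, g' = -0.694 → ψ = 0.221
Converged at ψ = 0.221.
Compositions from xᵢ = zᵢ/(1+ψ(Kᵢ−1)), yᵢ = Kᵢxᵢ:
  A: x = 0.089, y = 0.341
  B: x = 0.141, y = 0.242
  C: x = 0.297, y = 0.198
  D: x = 0.355, y = 0.183
  E: x = 0.118, y = 0.037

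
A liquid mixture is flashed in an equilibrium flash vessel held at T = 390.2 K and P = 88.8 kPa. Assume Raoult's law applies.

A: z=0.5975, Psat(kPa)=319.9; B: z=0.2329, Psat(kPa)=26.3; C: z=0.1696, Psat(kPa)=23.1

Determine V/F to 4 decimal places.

V/F = 0.6759

Raoult's law: Kᵢ = Pᵢˢᵃᵗ/P = Pᵢˢᵃᵗ/88.8.
  K_A = 319.9/88.8 = 3.602477, K_B = 26.3/88.8 = 0.296171, K_C = 23.1/88.8 = 0.260135
Rachford–Rice: g(V/F) = Σ zᵢ(Kᵢ−1)/(1+V/F(Kᵢ−1)) = 0.
Check two-phase: ΣzᵢKᵢ = 2.2656 > 1 and Σzᵢ/Kᵢ = 1.6042 > 1, so g(0) = 1.2656 > 0 and g(1) = -0.6042 < 0.
Newton iteration, V/F⁰ = 0.5:
  V/F = 0.5000: g = 0.22363, g' = -1.2727 → V/F = 0.6757
  V/F = 0.6757: g = 0.00019, g' = -1.3226 → V/F = 0.6759
Converged at V/F = 0.6759.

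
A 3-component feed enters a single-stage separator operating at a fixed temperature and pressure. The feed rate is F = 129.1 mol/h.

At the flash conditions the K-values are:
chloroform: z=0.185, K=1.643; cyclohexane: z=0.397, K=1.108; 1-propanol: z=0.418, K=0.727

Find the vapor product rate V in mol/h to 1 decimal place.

V = 62.5 mol/h

Material balance + equilibrium reduce to Σ zᵢ(Kᵢ−1)/(1+β(Kᵢ−1)) = 0.
g(0) = ΣzᵢKᵢ − 1 = 0.048 and g(1) = 1 − Σzᵢ/Kᵢ = -0.046, so a root lies in (0, 1).
Iterate (Newton) starting at β = 0.5:
  β = 0.500: g = -0.0015, g' = -0.090 → β = 0.484
Converged at β = 0.484.
Then V = β·F = 0.4838·129.1 = 62.5 mol/h and L = F − V = 66.6 mol/h.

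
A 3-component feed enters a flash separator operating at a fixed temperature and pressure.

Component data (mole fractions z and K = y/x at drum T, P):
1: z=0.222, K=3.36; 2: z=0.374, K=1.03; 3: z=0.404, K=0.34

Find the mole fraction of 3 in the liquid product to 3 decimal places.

x_3 = 0.495

Newton–Raphson from ψ = 0.65:
  ψ = 0.650: g = -0.2492, g' = -0.733 → ψ = 0.310
  ψ = 0.310: g = -0.0214, g' = -0.691 → ψ = 0.279
Converged at ψ = 0.279.
Compositions from xᵢ = zᵢ/(1+ψ(Kᵢ−1)), yᵢ = Kᵢxᵢ:
  1: x = 0.134, y = 0.450
  2: x = 0.371, y = 0.382
  3: x = 0.495, y = 0.168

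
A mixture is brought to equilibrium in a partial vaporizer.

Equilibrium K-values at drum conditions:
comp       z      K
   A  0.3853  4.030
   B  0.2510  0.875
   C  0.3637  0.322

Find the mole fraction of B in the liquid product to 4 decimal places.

Newton iteration, ψ⁰ = 0.59:
  ψ = 0.5900: g = -0.02608, g' = -0.9242 → ψ = 0.5618
Converged at ψ = 0.5618.
Compositions from xᵢ = zᵢ/(1+ψ(Kᵢ−1)), yᵢ = Kᵢxᵢ:
  A: x = 0.1426, y = 0.5746
  B: x = 0.2700, y = 0.2362
  C: x = 0.5875, y = 0.1892

x_B = 0.2700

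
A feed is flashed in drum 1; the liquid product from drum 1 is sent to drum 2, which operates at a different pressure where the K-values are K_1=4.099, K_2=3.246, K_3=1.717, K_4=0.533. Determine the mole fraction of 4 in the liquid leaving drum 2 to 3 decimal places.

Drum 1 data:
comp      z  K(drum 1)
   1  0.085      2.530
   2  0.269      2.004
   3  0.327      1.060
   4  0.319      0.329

Drum 1:
Material balance + equilibrium reduce to Σ zᵢ(Kᵢ−1)/(1+ψ₁(Kᵢ−1)) = 0.
Check two-phase: ΣzᵢKᵢ = 1.206 > 1 and Σzᵢ/Kᵢ = 1.446 > 1, so g(0) = 0.206 > 0 and g(1) = -0.446 < 0.
Newton iteration, ψ₁⁰ = 0.5:
  ψ₁ = 0.500: g = -0.0496, g' = -0.510 → ψ₁ = 0.403
  ψ₁ = 0.403: g = -0.0014, g' = -0.485 → ψ₁ = 0.400
Converged at ψ₁ = 0.400.
Drum-1 compositions:
  1: x = 0.053, y = 0.133
  2: x = 0.192, y = 0.385
  3: x = 0.319, y = 0.338
  4: x = 0.436, y = 0.143
Drum-2 feed = drum-1 liquid: z₂ = (0.0527, 0.1919, 0.3193, 0.4360).
Drum 2:
Material balance + equilibrium reduce to Σ zᵢ(Kᵢ−1)/(1+ψ₂(Kᵢ−1)) = 0.
Feasibility: ΣzᵢKᵢ = 1.620, Σzᵢ/Kᵢ = 1.076 — both > 1, two phases present.
Iterate (Newton) starting at ψ₂ = 0.69:
  ψ₂ = 0.690: g = 0.0739, g' = -0.481 → ψ₂ = 0.844
  ψ₂ = 0.844: g = 0.0008, g' = -0.477 → ψ₂ = 0.845
Converged at ψ₂ = 0.845.
  1: x = 0.015, y = 0.060
  2: x = 0.066, y = 0.215
  3: x = 0.199, y = 0.341
  4: x = 0.720, y = 0.384

x_4 (drum 2) = 0.720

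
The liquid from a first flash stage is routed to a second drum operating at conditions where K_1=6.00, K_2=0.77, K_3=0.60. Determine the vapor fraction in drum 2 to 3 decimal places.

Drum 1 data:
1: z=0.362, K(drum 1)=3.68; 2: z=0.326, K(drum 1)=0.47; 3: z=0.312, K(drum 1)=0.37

Drum 1:
Let ψ₁ = V/F and solve Σ zᵢ(Kᵢ−1)/(1+ψ₁(Kᵢ−1)) = 0.
Check two-phase: ΣzᵢKᵢ = 1.601 > 1 and Σzᵢ/Kᵢ = 1.635 > 1, so g(0) = 0.601 > 0 and g(1) = -0.635 < 0.
Iterate (Newton) starting at ψ₁ = 0.7:
  ψ₁ = 0.700: g = -0.2890, g' = -0.942 → ψ₁ = 0.393
  ψ₁ = 0.393: g = -0.0072, g' = -0.981 → ψ₁ = 0.386
Converged at ψ₁ = 0.386.
Drum-1 compositions:
  1: x = 0.178, y = 0.655
  2: x = 0.410, y = 0.193
  3: x = 0.412, y = 0.153
Drum-2 feed = drum-1 liquid: z₂ = (0.1780, 0.4098, 0.4122).
Drum 2:
Let ψ₂ = V/F and solve Σ zᵢ(Kᵢ−1)/(1+ψ₂(Kᵢ−1)) = 0.
Feasibility: ΣzᵢKᵢ = 1.631, Σzᵢ/Kᵢ = 1.249 — both > 1, two phases present.
Newton iteration, ψ₂⁰ = 0.5:
  ψ₂ = 0.500: g = -0.0584, g' = -0.494 → ψ₂ = 0.382
  ψ₂ = 0.382: g = 0.0080, g' = -0.644 → ψ₂ = 0.394
Converged at ψ₂ = 0.394.
  1: x = 0.060, y = 0.359
  2: x = 0.451, y = 0.347
  3: x = 0.489, y = 0.294

V/F (drum 2) = 0.394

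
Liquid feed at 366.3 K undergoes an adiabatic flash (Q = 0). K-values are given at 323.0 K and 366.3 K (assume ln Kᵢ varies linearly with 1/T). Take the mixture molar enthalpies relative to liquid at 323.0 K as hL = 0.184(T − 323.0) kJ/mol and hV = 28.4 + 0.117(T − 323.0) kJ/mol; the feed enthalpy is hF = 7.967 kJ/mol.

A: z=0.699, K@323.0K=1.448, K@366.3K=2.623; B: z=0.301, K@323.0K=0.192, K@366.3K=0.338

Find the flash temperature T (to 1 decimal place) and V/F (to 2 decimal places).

Adiabatic flash: solve Rachford–Rice at each trial T, then check hF = ψ·hV(T) + (1−ψ)·hL(T).
  T = 323.0 K: K = (1.448, 0.192), RR gives ψ = 0.193, H_out = 5.488 kJ/mol
  T = 366.3 K: K = (2.623, 0.338), RR gives ψ = 0.870, H_out = 30.162 kJ/mol
  T = 344.6 K: K = (1.984, 0.259), RR gives ψ = 0.638, H_out = 21.162 kJ/mol
  T = 333.8 K: K = (1.704, 0.224), RR gives ψ = 0.473, H_out = 15.084 kJ/mol
  T = 328.4 K: K = (1.573, 0.208), RR gives ψ = 0.357, H_out = 10.996 kJ/mol
  T = 325.7 K: K = (1.510, 0.200), RR gives ψ = 0.283, H_out = 8.478 kJ/mol
  T = 324.4 K: K = (1.480, 0.196), RR gives ψ = 0.242, H_out = 7.108 kJ/mol
Linear interpolation between T = 324.4 (H_out = 7.108) and T = 325.7 (H_out = 8.478) on hF = 7.967 gives T ≈ 325.2 K, at which ψ = 0.27.

T = 325.2 K, V/F = 0.27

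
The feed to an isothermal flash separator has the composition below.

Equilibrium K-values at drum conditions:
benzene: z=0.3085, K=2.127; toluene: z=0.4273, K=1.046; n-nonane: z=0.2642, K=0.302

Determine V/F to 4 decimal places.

V/F = 0.4071

Material balance + equilibrium reduce to Σ zᵢ(Kᵢ−1)/(1+V/F(Kᵢ−1)) = 0.
g(0) = ΣzᵢKᵢ − 1 = 0.1829 and g(1) = 1 − Σzᵢ/Kᵢ = -0.4284, so a root lies in (0, 1).
Newton–Raphson from V/F = 0.32:
  V/F = 0.3200: g = 0.03745, g' = -0.4259 → V/F = 0.4079
  V/F = 0.4079: g = -0.00035, g' = -0.4364 → V/F = 0.4071
Converged at V/F = 0.4071.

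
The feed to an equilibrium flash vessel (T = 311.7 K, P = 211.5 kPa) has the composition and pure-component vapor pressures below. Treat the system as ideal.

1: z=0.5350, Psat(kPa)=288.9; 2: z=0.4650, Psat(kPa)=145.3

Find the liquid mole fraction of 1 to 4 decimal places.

Raoult's law: Kᵢ = Pᵢˢᵃᵗ/P = Pᵢˢᵃᵗ/211.5.
  K_1 = 288.9/211.5 = 1.365957, K_2 = 145.3/211.5 = 0.686998
Binary case is linear: z₁(K₁−1)(1+V/F(K₂−1)) + z₂(K₂−1)(1+V/F(K₁−1)) = 0
⇒ V/F = [z₁(K₁−1)+z₂(K₂−1)] / [−(K₁−1)(K₂−1)] = 0.05024/0.11455 = 0.4386
Compositions from xᵢ = zᵢ/(1+V/F(Kᵢ−1)), yᵢ = Kᵢxᵢ:
  1: x = 0.4610, y = 0.6297
  2: x = 0.5390, y = 0.3703

x_1 = 0.4610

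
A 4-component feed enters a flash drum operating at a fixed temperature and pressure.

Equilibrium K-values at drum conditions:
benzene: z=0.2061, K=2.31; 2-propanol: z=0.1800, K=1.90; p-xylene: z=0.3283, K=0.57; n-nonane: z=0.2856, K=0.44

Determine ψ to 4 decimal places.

Let ψ = V/F and solve Σ zᵢ(Kᵢ−1)/(1+ψ(Kᵢ−1)) = 0.
Feasibility: ΣzᵢKᵢ = 1.1309, Σzᵢ/Kᵢ = 1.4090 — both > 1, two phases present.
Iterate (Newton) starting at ψ = 0.31:
  ψ = 0.3100: g = -0.03774, g' = -0.4800 → ψ = 0.2314
  ψ = 0.2314: g = 0.00076, g' = -0.5012 → ψ = 0.2329
Converged at ψ = 0.2329.

ψ = 0.2329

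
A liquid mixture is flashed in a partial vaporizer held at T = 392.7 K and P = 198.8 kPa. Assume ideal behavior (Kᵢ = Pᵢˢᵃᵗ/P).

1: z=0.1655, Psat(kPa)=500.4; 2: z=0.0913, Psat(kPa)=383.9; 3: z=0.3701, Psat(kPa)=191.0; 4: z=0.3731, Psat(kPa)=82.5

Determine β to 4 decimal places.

Raoult's law: Kᵢ = Pᵢˢᵃᵗ/P = Pᵢˢᵃᵗ/198.8.
  K_1 = 500.4/198.8 = 2.517103, K_2 = 383.9/198.8 = 1.931087, K_3 = 191.0/198.8 = 0.960765, K_4 = 82.5/198.8 = 0.414990
Iterate (Newton) starting at β = 0.58:
  β = 0.5800: g = -0.15646, g' = -0.4343 → β = 0.2197
  β = 0.2197: g = -0.00622, g' = -0.4375 → β = 0.2055
  β = 0.2055: g = 0.00004, g' = -0.4427 → β = 0.2056
Converged at β = 0.2056.

β = 0.2056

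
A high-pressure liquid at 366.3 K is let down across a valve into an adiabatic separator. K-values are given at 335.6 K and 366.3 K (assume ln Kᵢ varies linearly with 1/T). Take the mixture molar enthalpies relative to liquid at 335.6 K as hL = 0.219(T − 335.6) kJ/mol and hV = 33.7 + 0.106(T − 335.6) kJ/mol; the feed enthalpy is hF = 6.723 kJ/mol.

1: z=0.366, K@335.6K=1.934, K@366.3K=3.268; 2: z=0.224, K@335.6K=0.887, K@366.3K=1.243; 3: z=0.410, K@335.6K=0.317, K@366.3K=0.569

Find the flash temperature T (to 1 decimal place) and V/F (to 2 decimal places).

T = 338.9 K, V/F = 0.18

Adiabatic flash: solve Rachford–Rice at each trial T, then check hF = ψ·hV(T) + (1−ψ)·hL(T).
  T = 335.6 K: K = (1.934, 0.887, 0.317), RR gives ψ = 0.073, H_out = 2.445 kJ/mol
  T = 366.3 K: K = (3.268, 1.243, 0.569), RR gives ψ = 0.970, H_out = 36.032 kJ/mol
  T = 351.0 K: K = (2.545, 1.058, 0.431), RR gives ψ = 0.510, H_out = 19.671 kJ/mol
  T = 343.3 K: K = (2.225, 0.971, 0.371), RR gives ψ = 0.306, H_out = 11.737 kJ/mol
  T = 339.5 K: K = (2.078, 0.929, 0.343), RR gives ψ = 0.197, H_out = 7.418 kJ/mol
  T = 337.6 K: K = (2.007, 0.908, 0.330), RR gives ψ = 0.139, H_out = 5.079 kJ/mol
Linear interpolation between T = 337.6 (H_out = 5.079) and T = 339.5 (H_out = 7.418) on hF = 6.723 gives T ≈ 338.9 K, at which ψ = 0.18.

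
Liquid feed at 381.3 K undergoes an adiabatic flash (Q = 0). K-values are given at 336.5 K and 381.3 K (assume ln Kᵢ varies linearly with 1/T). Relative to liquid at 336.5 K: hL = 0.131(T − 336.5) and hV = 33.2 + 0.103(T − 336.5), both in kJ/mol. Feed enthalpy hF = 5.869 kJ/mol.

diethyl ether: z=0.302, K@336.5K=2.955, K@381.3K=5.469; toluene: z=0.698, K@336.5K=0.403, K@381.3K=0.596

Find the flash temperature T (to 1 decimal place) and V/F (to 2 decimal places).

T = 338.3 K, V/F = 0.17

Adiabatic flash: solve Rachford–Rice at each trial T, then check hF = ψ·hV(T) + (1−ψ)·hL(T).
  T = 336.5 K: K = (2.955, 0.403), RR gives ψ = 0.149, H_out = 4.941 kJ/mol
  T = 381.3 K: K = (5.469, 0.596), RR gives ψ = 0.591, H_out = 24.759 kJ/mol
  T = 358.9 K: K = (4.098, 0.496), RR gives ψ = 0.374, H_out = 15.118 kJ/mol
  T = 347.7 K: K = (3.498, 0.449), RR gives ψ = 0.268, H_out = 10.292 kJ/mol
  T = 342.1 K: K = (3.220, 0.426), RR gives ψ = 0.211, H_out = 7.715 kJ/mol
  T = 339.3 K: K = (3.086, 0.414), RR gives ψ = 0.181, H_out = 6.358 kJ/mol
  T = 337.9 K: K = (3.020, 0.409), RR gives ψ = 0.165, H_out = 5.658 kJ/mol
Linear interpolation between T = 337.9 (H_out = 5.658) and T = 339.3 (H_out = 6.358) on hF = 5.869 gives T ≈ 338.3 K, at which ψ = 0.17.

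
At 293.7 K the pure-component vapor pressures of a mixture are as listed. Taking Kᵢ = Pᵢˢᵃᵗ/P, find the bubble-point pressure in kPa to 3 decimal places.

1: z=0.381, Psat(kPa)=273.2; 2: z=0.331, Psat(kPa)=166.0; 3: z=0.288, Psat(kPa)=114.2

At the bubble point ψ → 0, so ΣzᵢKᵢ = 1 with Kᵢ = Pᵢˢᵃᵗ/P ⇒ P = ΣzᵢPᵢˢᵃᵗ.
P = 0.381·273.2 + 0.331·166.0 + 0.288·114.2 = 191.925 kPa

Pbub = 191.925 kPa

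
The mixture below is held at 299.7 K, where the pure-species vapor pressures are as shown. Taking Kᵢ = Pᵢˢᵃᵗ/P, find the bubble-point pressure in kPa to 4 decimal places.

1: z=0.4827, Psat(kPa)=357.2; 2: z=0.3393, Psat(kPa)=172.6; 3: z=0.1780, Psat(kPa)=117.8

At the bubble point ψ → 0, so ΣzᵢKᵢ = 1 with Kᵢ = Pᵢˢᵃᵗ/P ⇒ P = ΣzᵢPᵢˢᵃᵗ.
P = 0.4827·357.2 + 0.3393·172.6 + 0.1780·117.8 = 251.9520 kPa

Pbub = 251.9520 kPa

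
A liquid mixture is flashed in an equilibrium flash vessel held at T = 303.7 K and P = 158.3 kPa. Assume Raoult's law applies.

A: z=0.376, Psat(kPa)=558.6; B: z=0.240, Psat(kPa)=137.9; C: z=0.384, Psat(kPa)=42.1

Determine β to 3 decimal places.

β = 0.441

Raoult's law: Kᵢ = Pᵢˢᵃᵗ/P = Pᵢˢᵃᵗ/158.3.
  K_A = 558.6/158.3 = 3.52874, K_B = 137.9/158.3 = 0.87113, K_C = 42.1/158.3 = 0.26595
Rachford–Rice: g(β) = Σ zᵢ(Kᵢ−1)/(1+β(Kᵢ−1)) = 0.
g(0) = ΣzᵢKᵢ − 1 = 0.638 and g(1) = 1 − Σzᵢ/Kᵢ = -0.826, so a root lies in (0, 1).
Newton–Raphson from β = 0.5:
  β = 0.500: g = -0.0585, g' = -0.990 → β = 0.441
Converged at β = 0.441.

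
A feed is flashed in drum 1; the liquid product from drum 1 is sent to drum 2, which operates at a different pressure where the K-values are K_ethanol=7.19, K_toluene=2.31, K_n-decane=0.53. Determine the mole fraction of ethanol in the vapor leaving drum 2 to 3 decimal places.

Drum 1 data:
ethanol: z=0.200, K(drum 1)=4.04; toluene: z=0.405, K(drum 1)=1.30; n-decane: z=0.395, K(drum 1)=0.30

y_ethanol (drum 2) = 0.130

Drum 1:
Let ψ₁ = V/F and solve Σ zᵢ(Kᵢ−1)/(1+ψ₁(Kᵢ−1)) = 0.
Feasibility: ΣzᵢKᵢ = 1.453, Σzᵢ/Kᵢ = 1.678 — both > 1, two phases present.
Newton–Raphson from ψ₁ = 0.5:
  ψ₁ = 0.500: g = -0.0785, g' = -0.777 → ψ₁ = 0.399
  ψ₁ = 0.399: g = -0.0004, g' = -0.779 → ψ₁ = 0.398
Converged at ψ₁ = 0.398.
Drum-1 compositions:
  ethanol: x = 0.090, y = 0.365
  toluene: x = 0.362, y = 0.470
  n-decane: x = 0.548, y = 0.164
Drum-2 feed = drum-1 liquid: z₂ = (0.0904, 0.3618, 0.5478).
Drum 2:
Rachford–Rice: g(ψ₂) = Σ zᵢ(Kᵢ−1)/(1+ψ₂(Kᵢ−1)) = 0.
Check two-phase: ΣzᵢKᵢ = 1.776 > 1 and Σzᵢ/Kᵢ = 1.203 > 1, so g(0) = 0.776 > 0 and g(1) = -0.203 < 0.
Newton iteration, ψ₂⁰ = 0.55:
  ψ₂ = 0.550: g = 0.0553, g' = -0.608 → ψ₂ = 0.641
  ψ₂ = 0.641: g = 0.0019, g' = -0.572 → ψ₂ = 0.644
Converged at ψ₂ = 0.644.
  ethanol: x = 0.018, y = 0.130
  toluene: x = 0.196, y = 0.453
  n-decane: x = 0.786, y = 0.416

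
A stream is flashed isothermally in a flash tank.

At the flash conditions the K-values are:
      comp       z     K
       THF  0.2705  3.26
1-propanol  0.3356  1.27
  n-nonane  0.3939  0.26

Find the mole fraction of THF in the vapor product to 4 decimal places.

Material balance + equilibrium reduce to Σ zᵢ(Kᵢ−1)/(1+ψ(Kᵢ−1)) = 0.
Feasibility: ΣzᵢKᵢ = 1.4105, Σzᵢ/Kᵢ = 1.8622 — both > 1, two phases present.
Iterate (Newton) starting at ψ = 0.69:
  ψ = 0.6900: g = -0.28036, g' = -1.1289 → ψ = 0.4416
  ψ = 0.4416: g = -0.04609, g' = -0.8416 → ψ = 0.3869
  ψ = 0.3869: g = -0.00021, g' = -0.8368 → ψ = 0.3866
Converged at ψ = 0.3866.
Compositions from xᵢ = zᵢ/(1+ψ(Kᵢ−1)), yᵢ = Kᵢxᵢ:
  THF: x = 0.1444, y = 0.4706
  1-propanol: x = 0.3039, y = 0.3859
  n-nonane: x = 0.5518, y = 0.1435

y_THF = 0.4706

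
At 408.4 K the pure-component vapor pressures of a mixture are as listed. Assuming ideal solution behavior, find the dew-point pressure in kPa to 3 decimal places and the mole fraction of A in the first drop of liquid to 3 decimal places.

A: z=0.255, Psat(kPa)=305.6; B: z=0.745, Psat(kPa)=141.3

At the dew point ψ → 1, so Σzᵢ/Kᵢ = 1 with Kᵢ = Pᵢˢᵃᵗ/P ⇒ 1/P = Σzᵢ/Pᵢˢᵃᵗ.
1/P = 0.255/305.6 + 0.745/141.3 = 0.006107 ⇒ P = 163.749 kPa
xᵢ = zᵢP/Pᵢˢᵃᵗ ⇒ x_A = 0.255·163.749/305.6 = 0.137

Pdew = 163.749 kPa, x_A = 0.137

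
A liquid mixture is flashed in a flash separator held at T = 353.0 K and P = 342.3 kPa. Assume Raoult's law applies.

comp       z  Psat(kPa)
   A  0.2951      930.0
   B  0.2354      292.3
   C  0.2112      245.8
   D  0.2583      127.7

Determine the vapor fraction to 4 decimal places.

Raoult's law: Kᵢ = Pᵢˢᵃᵗ/P = Pᵢˢᵃᵗ/342.3.
  K_A = 930.0/342.3 = 2.716915, K_B = 292.3/342.3 = 0.853929, K_C = 245.8/342.3 = 0.718084, K_D = 127.7/342.3 = 0.373065
Material balance + equilibrium reduce to Σ zᵢ(Kᵢ−1)/(1+ψ(Kᵢ−1)) = 0.
Feasibility: ΣzᵢKᵢ = 1.2508, Σzᵢ/Kᵢ = 1.3708 — both > 1, two phases present.
Newton–Raphson from ψ = 0.32:
  ψ = 0.3200: g = 0.02291, g' = -0.5470 → ψ = 0.3619
  ψ = 0.3619: g = 0.00043, g' = -0.5272 → ψ = 0.3627
Converged at ψ = 0.3627.

ψ = 0.3627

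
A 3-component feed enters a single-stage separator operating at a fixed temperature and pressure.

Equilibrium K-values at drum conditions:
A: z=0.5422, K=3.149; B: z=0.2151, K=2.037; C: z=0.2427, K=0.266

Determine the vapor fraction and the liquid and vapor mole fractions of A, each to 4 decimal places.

Newton iteration, ψ⁰ = 0.5:
  ψ = 0.5000: g = 0.42714, g' = -1.0085 → ψ = 0.9235
  ψ = 0.9235: g = -0.04871, g' = -1.6016 → ψ = 0.8931
  ψ = 0.8931: g = -0.00226, g' = -1.4583 → ψ = 0.8916
Converged at ψ = 0.8916.
Compositions from xᵢ = zᵢ/(1+ψ(Kᵢ−1)), yᵢ = Kᵢxᵢ:
  A: x = 0.1859, y = 0.5855
  B: x = 0.1118, y = 0.2277
  C: x = 0.7023, y = 0.1868

ψ = 0.8916, x_A = 0.1859, y_A = 0.5855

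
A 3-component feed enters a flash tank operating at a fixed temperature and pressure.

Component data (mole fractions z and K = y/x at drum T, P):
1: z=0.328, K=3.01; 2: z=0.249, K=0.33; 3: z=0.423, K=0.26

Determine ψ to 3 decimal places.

Material balance + equilibrium reduce to Σ zᵢ(Kᵢ−1)/(1+ψ(Kᵢ−1)) = 0.
g(0) = ΣzᵢKᵢ − 1 = 0.179 and g(1) = 1 − Σzᵢ/Kᵢ = -1.490, so a root lies in (0, 1).
Newton–Raphson from ψ = 0.57:
  ψ = 0.570: g = -0.5040, g' = -1.273 → ψ = 0.174
  ψ = 0.174: g = -0.0599, g' = -1.176 → ψ = 0.123
  ψ = 0.123: g = 0.0021, g' = -1.264 → ψ = 0.125
Converged at ψ = 0.125.

ψ = 0.125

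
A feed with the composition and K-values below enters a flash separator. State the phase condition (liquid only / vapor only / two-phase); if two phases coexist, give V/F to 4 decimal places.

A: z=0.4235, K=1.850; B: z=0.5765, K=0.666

ΣzᵢKᵢ = 1.1674; Σzᵢ/Kᵢ = 1.0945.
Both exceed 1, so a two-phase solution exists.
Rachford–Rice: g(ψ) = Σ zᵢ(Kᵢ−1)/(1+ψ(Kᵢ−1)) = 0.
Binary case is linear: z₁(K₁−1)(1+ψ(K₂−1)) + z₂(K₂−1)(1+ψ(K₁−1)) = 0
⇒ ψ = [z₁(K₁−1)+z₂(K₂−1)] / [−(K₁−1)(K₂−1)] = 0.16742/0.28390 = 0.5897

two-phase, V/F = 0.5897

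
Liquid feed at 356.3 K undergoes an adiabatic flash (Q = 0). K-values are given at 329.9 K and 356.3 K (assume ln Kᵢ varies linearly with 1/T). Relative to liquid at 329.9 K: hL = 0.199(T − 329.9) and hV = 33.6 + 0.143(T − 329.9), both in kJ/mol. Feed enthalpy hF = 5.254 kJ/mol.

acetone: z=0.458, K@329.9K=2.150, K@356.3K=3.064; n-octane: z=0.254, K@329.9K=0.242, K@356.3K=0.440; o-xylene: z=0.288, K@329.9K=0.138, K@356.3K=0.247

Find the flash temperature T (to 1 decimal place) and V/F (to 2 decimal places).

T = 333.0 K, V/F = 0.14

Adiabatic flash: solve Rachford–Rice at each trial T, then check hF = ψ·hV(T) + (1−ψ)·hL(T).
  T = 329.9 K: K = (2.150, 0.242, 0.138), RR gives ψ = 0.092, H_out = 3.080 kJ/mol
  T = 356.3 K: K = (3.064, 0.440, 0.247), RR gives ψ = 0.423, H_out = 18.843 kJ/mol
  T = 343.1 K: K = (2.584, 0.330, 0.187), RR gives ψ = 0.270, H_out = 11.509 kJ/mol
  T = 336.5 K: K = (2.361, 0.283, 0.161), RR gives ψ = 0.187, H_out = 7.535 kJ/mol
  T = 333.2 K: K = (2.254, 0.262, 0.149), RR gives ψ = 0.142, H_out = 5.386 kJ/mol
  T = 331.5 K: K = (2.200, 0.252, 0.143), RR gives ψ = 0.116, H_out = 4.220 kJ/mol
Linear interpolation between T = 331.5 (H_out = 4.220) and T = 333.2 (H_out = 5.386) on hF = 5.254 gives T ≈ 333.0 K, at which ψ = 0.14.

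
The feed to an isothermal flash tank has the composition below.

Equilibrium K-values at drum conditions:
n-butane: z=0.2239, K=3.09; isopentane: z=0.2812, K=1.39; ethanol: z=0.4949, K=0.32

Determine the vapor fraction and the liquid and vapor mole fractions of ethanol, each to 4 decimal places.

ψ = 0.2523, x_ethanol = 0.5974, y_ethanol = 0.1912

Material balance + equilibrium reduce to Σ zᵢ(Kᵢ−1)/(1+ψ(Kᵢ−1)) = 0.
g(0) = ΣzᵢKᵢ − 1 = 0.2411 and g(1) = 1 − Σzᵢ/Kᵢ = -0.8213, so a root lies in (0, 1).
Newton–Raphson from ψ = 0.5:
  ψ = 0.5000: g = -0.18930, g' = -0.7892 → ψ = 0.2601
  ψ = 0.2601: g = -0.00614, g' = -0.7835 → ψ = 0.2523
Converged at ψ = 0.2523.
Compositions from xᵢ = zᵢ/(1+ψ(Kᵢ−1)), yᵢ = Kᵢxᵢ:
  n-butane: x = 0.1466, y = 0.4530
  isopentane: x = 0.2560, y = 0.3559
  ethanol: x = 0.5974, y = 0.1912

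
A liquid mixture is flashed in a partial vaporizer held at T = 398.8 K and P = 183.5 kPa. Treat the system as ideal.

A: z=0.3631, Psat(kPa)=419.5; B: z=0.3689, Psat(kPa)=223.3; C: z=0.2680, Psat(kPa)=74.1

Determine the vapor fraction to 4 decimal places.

ψ = 0.7858

Raoult's law: Kᵢ = Pᵢˢᵃᵗ/P = Pᵢˢᵃᵗ/183.5.
  K_A = 419.5/183.5 = 2.286104, K_B = 223.3/183.5 = 1.216894, K_C = 74.1/183.5 = 0.403815
Let ψ = V/F and solve Σ zᵢ(Kᵢ−1)/(1+ψ(Kᵢ−1)) = 0.
Feasibility: ΣzᵢKᵢ = 1.3872, Σzᵢ/Kᵢ = 1.1256 — both > 1, two phases present.
Newton iteration, ψ⁰ = 0.5:
  ψ = 0.5000: g = 0.12877, g' = -0.4299 → ψ = 0.7995
  ψ = 0.7995: g = -0.00687, g' = -0.5064 → ψ = 0.7859
  ψ = 0.7859: g = -0.00005, g' = -0.4985 → ψ = 0.7858
Converged at ψ = 0.7858.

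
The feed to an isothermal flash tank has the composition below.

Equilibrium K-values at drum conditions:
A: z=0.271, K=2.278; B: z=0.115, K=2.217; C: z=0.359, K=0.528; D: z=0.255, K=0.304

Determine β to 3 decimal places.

Material balance + equilibrium reduce to Σ zᵢ(Kᵢ−1)/(1+β(Kᵢ−1)) = 0.
Feasibility: ΣzᵢKᵢ = 1.139, Σzᵢ/Kᵢ = 1.690 — both > 1, two phases present.
Iterate (Newton) starting at β = 0.5:
  β = 0.500: g = -0.1957, g' = -0.658 → β = 0.203
  β = 0.203: g = -0.0067, g' = -0.654 → β = 0.193
Converged at β = 0.193.

β = 0.193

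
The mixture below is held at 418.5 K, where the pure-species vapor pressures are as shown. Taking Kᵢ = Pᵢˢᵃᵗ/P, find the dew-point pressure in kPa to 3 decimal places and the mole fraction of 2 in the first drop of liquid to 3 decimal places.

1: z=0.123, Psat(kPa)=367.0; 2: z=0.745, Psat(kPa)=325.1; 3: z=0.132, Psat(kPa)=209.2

At the dew point ψ → 1, so Σzᵢ/Kᵢ = 1 with Kᵢ = Pᵢˢᵃᵗ/P ⇒ 1/P = Σzᵢ/Pᵢˢᵃᵗ.
1/P = 0.123/367.0 + 0.745/325.1 + 0.132/209.2 = 0.003258 ⇒ P = 306.962 kPa
xᵢ = zᵢP/Pᵢˢᵃᵗ ⇒ x_2 = 0.745·306.962/325.1 = 0.703

Pdew = 306.962 kPa, x_2 = 0.703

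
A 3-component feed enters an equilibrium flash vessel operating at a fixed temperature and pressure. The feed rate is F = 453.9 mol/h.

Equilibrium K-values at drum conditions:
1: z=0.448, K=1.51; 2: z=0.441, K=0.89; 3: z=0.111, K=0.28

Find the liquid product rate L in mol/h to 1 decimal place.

L = 215.1 mol/h

Rachford–Rice: g(β) = Σ zᵢ(Kᵢ−1)/(1+β(Kᵢ−1)) = 0.
Feasibility: ΣzᵢKᵢ = 1.100, Σzᵢ/Kᵢ = 1.189 — both > 1, two phases present.
Newton–Raphson from β = 0.5:
  β = 0.500: g = 0.0058, g' = -0.220 → β = 0.527
  β = 0.527: g = -0.0001, g' = -0.228 → β = 0.526
Converged at β = 0.526.
Then V = β·F = 0.5261·453.9 = 238.8 mol/h and L = F − V = 215.1 mol/h.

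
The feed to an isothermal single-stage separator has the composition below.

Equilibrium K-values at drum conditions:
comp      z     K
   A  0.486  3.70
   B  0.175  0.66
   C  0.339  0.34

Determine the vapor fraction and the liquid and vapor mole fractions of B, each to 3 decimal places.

Let ψ = V/F and solve Σ zᵢ(Kᵢ−1)/(1+ψ(Kᵢ−1)) = 0.
Feasibility: ΣzᵢKᵢ = 2.029, Σzᵢ/Kᵢ = 1.394 — both > 1, two phases present.
Iterate (Newton) starting at ψ = 0.5:
  ψ = 0.500: g = 0.1528, g' = -1.000 → ψ = 0.653
  ψ = 0.653: g = 0.0054, g' = -0.954 → ψ = 0.658
Converged at ψ = 0.658.
Compositions from xᵢ = zᵢ/(1+ψ(Kᵢ−1)), yᵢ = Kᵢxᵢ:
  A: x = 0.175, y = 0.647
  B: x = 0.225, y = 0.149
  C: x = 0.600, y = 0.204

ψ = 0.658, x_B = 0.225, y_B = 0.149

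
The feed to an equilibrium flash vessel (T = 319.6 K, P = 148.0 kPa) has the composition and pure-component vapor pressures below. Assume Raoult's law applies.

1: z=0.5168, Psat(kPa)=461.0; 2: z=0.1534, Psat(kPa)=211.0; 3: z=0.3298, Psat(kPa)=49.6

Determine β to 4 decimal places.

β = 0.7862

Raoult's law: Kᵢ = Pᵢˢᵃᵗ/P = Pᵢˢᵃᵗ/148.0.
  K_1 = 461.0/148.0 = 3.114865, K_2 = 211.0/148.0 = 1.425676, K_3 = 49.6/148.0 = 0.335135
Iterate (Newton) starting at β = 0.6:
  β = 0.6000: g = 0.16893, g' = -0.8701 → β = 0.7941
  β = 0.7941: g = -0.00785, g' = -0.9918 → β = 0.7862
Converged at β = 0.7862.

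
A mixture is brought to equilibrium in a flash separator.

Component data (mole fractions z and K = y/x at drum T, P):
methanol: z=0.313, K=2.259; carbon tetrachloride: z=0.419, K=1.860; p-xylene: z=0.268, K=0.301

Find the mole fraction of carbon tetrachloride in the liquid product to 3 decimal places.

Rachford–Rice: g(ψ) = Σ zᵢ(Kᵢ−1)/(1+ψ(Kᵢ−1)) = 0.
Check two-phase: ΣzᵢKᵢ = 1.567 > 1 and Σzᵢ/Kᵢ = 1.254 > 1, so g(0) = 0.567 > 0 and g(1) = -0.254 < 0.
Newton iteration, ψ⁰ = 0.5:
  ψ = 0.500: g = 0.2058, g' = -0.648 → ψ = 0.818
  ψ = 0.818: g = -0.0315, g' = -0.941 → ψ = 0.784
  ψ = 0.784: g = -0.0011, g' = -0.878 → ψ = 0.783
Converged at ψ = 0.783.
Compositions from xᵢ = zᵢ/(1+ψ(Kᵢ−1)), yᵢ = Kᵢxᵢ:
  methanol: x = 0.158, y = 0.356
  carbon tetrachloride: x = 0.250, y = 0.466
  p-xylene: x = 0.592, y = 0.178

x_carbon tetrachloride = 0.250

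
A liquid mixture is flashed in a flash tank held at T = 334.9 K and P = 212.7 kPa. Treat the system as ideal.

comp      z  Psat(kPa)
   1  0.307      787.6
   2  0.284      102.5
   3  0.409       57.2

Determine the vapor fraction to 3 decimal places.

ψ = 0.218

Raoult's law: Kᵢ = Pᵢˢᵃᵗ/P = Pᵢˢᵃᵗ/212.7.
  K_1 = 787.6/212.7 = 3.70287, K_2 = 102.5/212.7 = 0.48190, K_3 = 57.2/212.7 = 0.26892
Iterate (Newton) starting at ψ = 0.5:
  ψ = 0.500: g = -0.3170, g' = -1.088 → ψ = 0.209
  ψ = 0.209: g = 0.0129, g' = -1.317 → ψ = 0.218
Converged at ψ = 0.218.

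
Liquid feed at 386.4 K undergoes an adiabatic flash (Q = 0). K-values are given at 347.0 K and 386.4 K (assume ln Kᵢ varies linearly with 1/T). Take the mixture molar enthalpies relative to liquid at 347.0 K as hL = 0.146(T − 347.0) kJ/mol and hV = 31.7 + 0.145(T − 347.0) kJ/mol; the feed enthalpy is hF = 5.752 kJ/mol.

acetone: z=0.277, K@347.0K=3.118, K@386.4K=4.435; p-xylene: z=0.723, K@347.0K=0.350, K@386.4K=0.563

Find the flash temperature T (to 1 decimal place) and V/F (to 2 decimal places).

T = 354.7 K, V/F = 0.15

Adiabatic flash: solve Rachford–Rice at each trial T, then check hF = ψ·hV(T) + (1−ψ)·hL(T).
  T = 347.0 K: K = (3.118, 0.350), RR gives ψ = 0.085, H_out = 2.688 kJ/mol
  T = 386.4 K: K = (4.435, 0.563), RR gives ψ = 0.423, H_out = 19.157 kJ/mol
  T = 366.7 K: K = (3.754, 0.450), RR gives ψ = 0.241, H_out = 10.503 kJ/mol
  T = 356.9 K: K = (3.432, 0.398), RR gives ψ = 0.163, H_out = 6.612 kJ/mol
  T = 351.9 K: K = (3.272, 0.373), RR gives ψ = 0.124, H_out = 4.641 kJ/mol
  T = 354.4 K: K = (3.351, 0.386), RR gives ψ = 0.143, H_out = 5.628 kJ/mol
  T = 355.6 K: K = (3.390, 0.392), RR gives ψ = 0.153, H_out = 6.101 kJ/mol
Linear interpolation between T = 354.4 (H_out = 5.628) and T = 355.6 (H_out = 6.101) on hF = 5.752 gives T ≈ 354.7 K, at which ψ = 0.15.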